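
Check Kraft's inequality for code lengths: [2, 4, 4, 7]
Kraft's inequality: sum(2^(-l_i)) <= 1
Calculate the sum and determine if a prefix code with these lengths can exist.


Sum = 2^(-2) + 2^(-4) + 2^(-4) + 2^(-7)
    = 0.25 + 0.0625 + 0.0625 + 0.0078125
    = 49/128 = 0.3828125
Since 0.3828125 <= 1, Kraft's inequality IS satisfied.
A prefix code with these lengths CAN exist.

Kraft sum = 0.3828125. Satisfied.


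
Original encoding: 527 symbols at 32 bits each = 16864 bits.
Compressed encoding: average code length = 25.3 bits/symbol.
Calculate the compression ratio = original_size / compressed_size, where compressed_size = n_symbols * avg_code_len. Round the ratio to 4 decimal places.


original_size = n_symbols * orig_bits = 527 * 32 = 16864 bits
compressed_size = n_symbols * avg_code_len = 527 * 25.3 = 13333.1 bits
ratio = original_size / compressed_size = 16864 / 13333.1 = 1.2648

Compression ratio = 1.2648


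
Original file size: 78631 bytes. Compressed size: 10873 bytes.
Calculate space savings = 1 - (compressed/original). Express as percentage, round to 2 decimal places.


ratio = compressed/original = 10873/78631 = 0.138279
savings = 1 - ratio = 1 - 0.138279 = 0.861721
as a percentage: 0.861721 * 100 = 86.17%

Space savings = 1 - 10873/78631 = 86.17%


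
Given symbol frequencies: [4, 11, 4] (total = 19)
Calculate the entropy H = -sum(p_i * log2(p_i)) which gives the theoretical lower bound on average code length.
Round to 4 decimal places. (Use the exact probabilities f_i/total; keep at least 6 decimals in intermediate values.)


Per-symbol terms -p_i * log2(p_i) with p_i = f_i/19:
  p = 4/19 = 0.210526: log2(p) = -2.247928, -p*log2(p) = 0.473248
  p = 11/19 = 0.578947: log2(p) = -0.788496, -p*log2(p) = 0.456498
  p = 4/19 = 0.210526: log2(p) = -2.247928, -p*log2(p) = 0.473248
H = 0.473248 + 0.456498 + 0.473248 = 1.402994

H = 1.403 bits/symbol


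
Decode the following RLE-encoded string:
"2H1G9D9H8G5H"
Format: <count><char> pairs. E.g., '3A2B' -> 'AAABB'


Expanding each <count><char> pair:
  2H -> 'HH'
  1G -> 'G'
  9D -> 'DDDDDDDDD'
  9H -> 'HHHHHHHHH'
  8G -> 'GGGGGGGG'
  5H -> 'HHHHH'

Decoded = HHGDDDDDDDDDHHHHHHHHHGGGGGGGGHHHHH


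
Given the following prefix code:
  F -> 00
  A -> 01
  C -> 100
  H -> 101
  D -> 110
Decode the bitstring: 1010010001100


Decoding step by step:
Bits 101 -> H
Bits 00 -> F
Bits 100 -> C
Bits 01 -> A
Bits 100 -> C


Decoded message: HFCAC


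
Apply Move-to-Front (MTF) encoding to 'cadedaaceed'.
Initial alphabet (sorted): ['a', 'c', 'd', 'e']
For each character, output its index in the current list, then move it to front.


MTF encoding:
'c': index 1 in ['a', 'c', 'd', 'e'] -> ['c', 'a', 'd', 'e']
'a': index 1 in ['c', 'a', 'd', 'e'] -> ['a', 'c', 'd', 'e']
'd': index 2 in ['a', 'c', 'd', 'e'] -> ['d', 'a', 'c', 'e']
'e': index 3 in ['d', 'a', 'c', 'e'] -> ['e', 'd', 'a', 'c']
'd': index 1 in ['e', 'd', 'a', 'c'] -> ['d', 'e', 'a', 'c']
'a': index 2 in ['d', 'e', 'a', 'c'] -> ['a', 'd', 'e', 'c']
'a': index 0 in ['a', 'd', 'e', 'c'] -> ['a', 'd', 'e', 'c']
'c': index 3 in ['a', 'd', 'e', 'c'] -> ['c', 'a', 'd', 'e']
'e': index 3 in ['c', 'a', 'd', 'e'] -> ['e', 'c', 'a', 'd']
'e': index 0 in ['e', 'c', 'a', 'd'] -> ['e', 'c', 'a', 'd']
'd': index 3 in ['e', 'c', 'a', 'd'] -> ['d', 'e', 'c', 'a']


Output: [1, 1, 2, 3, 1, 2, 0, 3, 3, 0, 3]


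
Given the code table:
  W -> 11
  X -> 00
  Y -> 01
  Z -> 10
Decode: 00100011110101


Decoding:
00 -> X
10 -> Z
00 -> X
11 -> W
11 -> W
01 -> Y
01 -> Y


Result: XZXWWYY


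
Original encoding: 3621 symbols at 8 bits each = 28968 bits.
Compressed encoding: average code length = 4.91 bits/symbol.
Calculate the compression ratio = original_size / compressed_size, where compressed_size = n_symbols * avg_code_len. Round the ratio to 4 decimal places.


original_size = n_symbols * orig_bits = 3621 * 8 = 28968 bits
compressed_size = n_symbols * avg_code_len = 3621 * 4.91 = 17779.11 bits
ratio = original_size / compressed_size = 28968 / 17779.11 = 1.6293

Compression ratio = 1.6293


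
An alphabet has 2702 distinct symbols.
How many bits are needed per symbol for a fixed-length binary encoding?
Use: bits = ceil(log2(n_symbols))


log2(2702) = 11.3998
Bracket: 2^11 = 2048 < 2702 <= 2^12 = 4096
So ceil(log2(2702)) = 12

bits = ceil(log2(2702)) = ceil(11.3998) = 12 bits


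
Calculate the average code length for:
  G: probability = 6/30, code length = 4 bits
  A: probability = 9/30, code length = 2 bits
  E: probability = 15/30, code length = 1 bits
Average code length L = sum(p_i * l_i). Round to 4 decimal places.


Weighted contributions p_i * l_i:
  G: (6/30) * 4 = 24/30
  A: (9/30) * 2 = 18/30
  E: (15/30) * 1 = 15/30
Sum = (24 + 18 + 15)/30 = 57/30

L = 57/30 = 1.9000 bits/symbol


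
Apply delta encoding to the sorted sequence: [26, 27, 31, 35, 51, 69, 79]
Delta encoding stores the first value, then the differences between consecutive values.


First value: 26
Deltas:
  27 - 26 = 1
  31 - 27 = 4
  35 - 31 = 4
  51 - 35 = 16
  69 - 51 = 18
  79 - 69 = 10


Delta encoded: [26, 1, 4, 4, 16, 18, 10]


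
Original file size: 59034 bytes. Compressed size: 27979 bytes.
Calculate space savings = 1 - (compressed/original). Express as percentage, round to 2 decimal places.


ratio = compressed/original = 27979/59034 = 0.473947
savings = 1 - ratio = 1 - 0.473947 = 0.526053
as a percentage: 0.526053 * 100 = 52.61%

Space savings = 1 - 27979/59034 = 52.61%


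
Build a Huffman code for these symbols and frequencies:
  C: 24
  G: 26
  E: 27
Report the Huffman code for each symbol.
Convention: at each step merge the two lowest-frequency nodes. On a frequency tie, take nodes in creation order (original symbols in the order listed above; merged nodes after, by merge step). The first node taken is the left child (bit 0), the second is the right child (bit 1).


Huffman tree construction:
Step 1: Merge C(24) + G(26) = 50
Step 2: Merge E(27) + (C+G)(50) = 77
Read each symbol's code off the tree from the root (left child = 0, right child = 1).

Codes:
  C: 10 (length 2)
  G: 11 (length 2)
  E: 0 (length 1)
Average code length: 127/77 = 1.6494 bits/symbol


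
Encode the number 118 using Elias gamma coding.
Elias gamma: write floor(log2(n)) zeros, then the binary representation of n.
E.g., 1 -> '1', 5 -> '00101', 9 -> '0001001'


num_bits = floor(log2(118)) + 1 = 7
leading_zeros = num_bits - 1 = 6
binary(118) = 1110110

Elias gamma(118) = '000000' + '1110110' = 0000001110110 (13 bits)


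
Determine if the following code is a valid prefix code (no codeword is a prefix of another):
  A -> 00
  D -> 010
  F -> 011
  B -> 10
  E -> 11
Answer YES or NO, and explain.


Checking each pair (does one codeword prefix another?):
  A='00' vs D='010': no prefix
  A='00' vs F='011': no prefix
  A='00' vs B='10': no prefix
  A='00' vs E='11': no prefix
  D='010' vs A='00': no prefix
  D='010' vs F='011': no prefix
  D='010' vs B='10': no prefix
  D='010' vs E='11': no prefix
  F='011' vs A='00': no prefix
  F='011' vs D='010': no prefix
  F='011' vs B='10': no prefix
  F='011' vs E='11': no prefix
  B='10' vs A='00': no prefix
  B='10' vs D='010': no prefix
  B='10' vs F='011': no prefix
  B='10' vs E='11': no prefix
  E='11' vs A='00': no prefix
  E='11' vs D='010': no prefix
  E='11' vs F='011': no prefix
  E='11' vs B='10': no prefix
No violation found over all pairs.

YES -- this is a valid prefix code. No codeword is a prefix of any other codeword.


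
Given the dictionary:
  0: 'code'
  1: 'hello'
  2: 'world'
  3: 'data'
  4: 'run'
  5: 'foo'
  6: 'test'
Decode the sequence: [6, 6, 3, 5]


Look up each index in the dictionary:
  6 -> 'test'
  6 -> 'test'
  3 -> 'data'
  5 -> 'foo'

Decoded: "test test data foo"


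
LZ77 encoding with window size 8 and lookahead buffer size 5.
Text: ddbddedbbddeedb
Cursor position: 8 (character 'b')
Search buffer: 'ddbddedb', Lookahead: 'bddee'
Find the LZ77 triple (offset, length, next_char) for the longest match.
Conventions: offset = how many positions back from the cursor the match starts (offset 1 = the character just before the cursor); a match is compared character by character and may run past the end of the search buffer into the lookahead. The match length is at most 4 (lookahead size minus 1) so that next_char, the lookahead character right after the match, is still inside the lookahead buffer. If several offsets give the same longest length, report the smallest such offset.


Try each offset into the search buffer:
  offset=1 (pos 7, char 'b'): match length 1
  offset=2 (pos 6, char 'd'): match length 0
  offset=3 (pos 5, char 'e'): match length 0
  offset=4 (pos 4, char 'd'): match length 0
  offset=5 (pos 3, char 'd'): match length 0
  offset=6 (pos 2, char 'b'): match length 4
  offset=7 (pos 1, char 'd'): match length 0
  offset=8 (pos 0, char 'd'): match length 0
Longest match has length 4 at offset 6.
next_char = character at position 8 + 4 = 12 -> 'e'

Best match: offset=6, length=4 (matching 'bdde' starting at position 2)
LZ77 triple: (6, 4, 'e')


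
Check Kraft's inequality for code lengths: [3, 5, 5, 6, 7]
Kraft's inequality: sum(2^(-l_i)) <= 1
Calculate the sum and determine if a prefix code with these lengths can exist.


Sum = 2^(-3) + 2^(-5) + 2^(-5) + 2^(-6) + 2^(-7)
    = 0.125 + 0.03125 + 0.03125 + 0.015625 + 0.0078125
    = 27/128 = 0.2109375
Since 0.2109375 <= 1, Kraft's inequality IS satisfied.
A prefix code with these lengths CAN exist.

Kraft sum = 0.2109375. Satisfied.


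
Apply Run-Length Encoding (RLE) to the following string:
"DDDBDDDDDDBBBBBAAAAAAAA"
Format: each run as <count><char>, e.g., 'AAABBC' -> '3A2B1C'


Scanning runs left to right:
  i=0: run of 'D' x 3 -> '3D'
  i=3: run of 'B' x 1 -> '1B'
  i=4: run of 'D' x 6 -> '6D'
  i=10: run of 'B' x 5 -> '5B'
  i=15: run of 'A' x 8 -> '8A'

RLE = 3D1B6D5B8A


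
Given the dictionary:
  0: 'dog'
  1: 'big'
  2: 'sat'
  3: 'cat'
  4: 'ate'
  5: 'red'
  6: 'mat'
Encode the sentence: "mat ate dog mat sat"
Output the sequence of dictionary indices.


Look up each word in the dictionary:
  'mat' -> 6
  'ate' -> 4
  'dog' -> 0
  'mat' -> 6
  'sat' -> 2

Encoded: [6, 4, 0, 6, 2]


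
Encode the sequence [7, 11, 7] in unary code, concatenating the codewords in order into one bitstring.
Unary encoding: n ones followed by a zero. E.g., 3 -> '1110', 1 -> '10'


Encode each number as n ones followed by a terminating 0:
  7 -> 11111110 (8 bits)
  11 -> 111111111110 (12 bits)
  7 -> 11111110 (8 bits)
Total length = 8 + 12 + 8 = 28 bits.

Unary([7, 11, 7]) = 1111111011111111111011111110 (28 bits)


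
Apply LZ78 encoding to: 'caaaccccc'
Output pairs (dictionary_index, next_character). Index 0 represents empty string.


LZ78 encoding steps:
Dictionary: {0: ''}
Step 1: w='' (idx 0), next='c' -> output (0, 'c'), add 'c' as idx 1
Step 2: w='' (idx 0), next='a' -> output (0, 'a'), add 'a' as idx 2
Step 3: w='a' (idx 2), next='a' -> output (2, 'a'), add 'aa' as idx 3
Step 4: w='c' (idx 1), next='c' -> output (1, 'c'), add 'cc' as idx 4
Step 5: w='cc' (idx 4), next='c' -> output (4, 'c'), add 'ccc' as idx 5


Encoded: [(0, 'c'), (0, 'a'), (2, 'a'), (1, 'c'), (4, 'c')]


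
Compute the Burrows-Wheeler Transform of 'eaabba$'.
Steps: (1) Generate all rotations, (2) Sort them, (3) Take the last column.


Rotations (sorted):
  0: $eaabba -> last char: a
  1: a$eaabb -> last char: b
  2: aabba$e -> last char: e
  3: abba$ea -> last char: a
  4: ba$eaab -> last char: b
  5: bba$eaa -> last char: a
  6: eaabba$ -> last char: $


BWT = abeaba$


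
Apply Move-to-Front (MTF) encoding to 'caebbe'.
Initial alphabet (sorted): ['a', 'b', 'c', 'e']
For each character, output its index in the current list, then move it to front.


MTF encoding:
'c': index 2 in ['a', 'b', 'c', 'e'] -> ['c', 'a', 'b', 'e']
'a': index 1 in ['c', 'a', 'b', 'e'] -> ['a', 'c', 'b', 'e']
'e': index 3 in ['a', 'c', 'b', 'e'] -> ['e', 'a', 'c', 'b']
'b': index 3 in ['e', 'a', 'c', 'b'] -> ['b', 'e', 'a', 'c']
'b': index 0 in ['b', 'e', 'a', 'c'] -> ['b', 'e', 'a', 'c']
'e': index 1 in ['b', 'e', 'a', 'c'] -> ['e', 'b', 'a', 'c']


Output: [2, 1, 3, 3, 0, 1]


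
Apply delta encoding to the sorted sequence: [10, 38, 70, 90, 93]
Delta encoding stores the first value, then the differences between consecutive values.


First value: 10
Deltas:
  38 - 10 = 28
  70 - 38 = 32
  90 - 70 = 20
  93 - 90 = 3


Delta encoded: [10, 28, 32, 20, 3]


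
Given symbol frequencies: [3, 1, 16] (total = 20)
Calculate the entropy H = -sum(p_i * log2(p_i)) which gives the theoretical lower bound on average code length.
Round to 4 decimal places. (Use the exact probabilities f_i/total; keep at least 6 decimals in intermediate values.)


Per-symbol terms -p_i * log2(p_i) with p_i = f_i/20:
  p = 3/20 = 0.150000: log2(p) = -2.736966, -p*log2(p) = 0.410545
  p = 1/20 = 0.050000: log2(p) = -4.321928, -p*log2(p) = 0.216096
  p = 16/20 = 0.800000: log2(p) = -0.321928, -p*log2(p) = 0.257542
H = 0.410545 + 0.216096 + 0.257542 = 0.884183

H = 0.8842 bits/symbol


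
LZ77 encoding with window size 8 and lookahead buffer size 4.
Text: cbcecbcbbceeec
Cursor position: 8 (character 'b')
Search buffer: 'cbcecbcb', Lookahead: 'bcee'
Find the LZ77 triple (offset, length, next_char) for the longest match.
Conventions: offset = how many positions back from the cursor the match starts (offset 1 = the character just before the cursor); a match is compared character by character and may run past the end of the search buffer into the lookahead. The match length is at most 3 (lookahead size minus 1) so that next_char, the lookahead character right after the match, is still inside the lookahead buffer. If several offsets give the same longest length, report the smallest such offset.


Try each offset into the search buffer:
  offset=1 (pos 7, char 'b'): match length 1
  offset=2 (pos 6, char 'c'): match length 0
  offset=3 (pos 5, char 'b'): match length 2
  offset=4 (pos 4, char 'c'): match length 0
  offset=5 (pos 3, char 'e'): match length 0
  offset=6 (pos 2, char 'c'): match length 0
  offset=7 (pos 1, char 'b'): match length 3
  offset=8 (pos 0, char 'c'): match length 0
Longest match has length 3 at offset 7.
next_char = character at position 8 + 3 = 11 -> 'e'

Best match: offset=7, length=3 (matching 'bce' starting at position 1)
LZ77 triple: (7, 3, 'e')


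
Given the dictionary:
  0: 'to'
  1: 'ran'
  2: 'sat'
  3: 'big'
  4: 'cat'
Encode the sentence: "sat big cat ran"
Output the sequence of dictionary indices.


Look up each word in the dictionary:
  'sat' -> 2
  'big' -> 3
  'cat' -> 4
  'ran' -> 1

Encoded: [2, 3, 4, 1]


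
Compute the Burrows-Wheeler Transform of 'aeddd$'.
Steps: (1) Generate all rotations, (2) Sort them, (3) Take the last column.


Rotations (sorted):
  0: $aeddd -> last char: d
  1: aeddd$ -> last char: $
  2: d$aedd -> last char: d
  3: dd$aed -> last char: d
  4: ddd$ae -> last char: e
  5: eddd$a -> last char: a


BWT = d$ddea


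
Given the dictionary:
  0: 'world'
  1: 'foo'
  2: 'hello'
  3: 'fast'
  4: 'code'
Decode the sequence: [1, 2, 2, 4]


Look up each index in the dictionary:
  1 -> 'foo'
  2 -> 'hello'
  2 -> 'hello'
  4 -> 'code'

Decoded: "foo hello hello code"


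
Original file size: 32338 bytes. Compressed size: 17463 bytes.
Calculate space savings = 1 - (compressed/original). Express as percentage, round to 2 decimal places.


ratio = compressed/original = 17463/32338 = 0.540015
savings = 1 - ratio = 1 - 0.540015 = 0.459985
as a percentage: 0.459985 * 100 = 46.0%

Space savings = 1 - 17463/32338 = 46.0%


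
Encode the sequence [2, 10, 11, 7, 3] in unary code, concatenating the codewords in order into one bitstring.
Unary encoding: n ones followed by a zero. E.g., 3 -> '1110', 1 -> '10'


Encode each number as n ones followed by a terminating 0:
  2 -> 110 (3 bits)
  10 -> 11111111110 (11 bits)
  11 -> 111111111110 (12 bits)
  7 -> 11111110 (8 bits)
  3 -> 1110 (4 bits)
Total length = 3 + 11 + 12 + 8 + 4 = 38 bits.

Unary([2, 10, 11, 7, 3]) = 11011111111110111111111110111111101110 (38 bits)


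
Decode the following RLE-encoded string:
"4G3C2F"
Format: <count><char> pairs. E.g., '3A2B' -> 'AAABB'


Expanding each <count><char> pair:
  4G -> 'GGGG'
  3C -> 'CCC'
  2F -> 'FF'

Decoded = GGGGCCCFF


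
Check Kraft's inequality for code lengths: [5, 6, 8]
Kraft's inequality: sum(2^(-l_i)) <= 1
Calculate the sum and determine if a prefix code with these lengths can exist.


Sum = 2^(-5) + 2^(-6) + 2^(-8)
    = 0.03125 + 0.015625 + 0.00390625
    = 13/256 = 0.05078125
Since 0.05078125 <= 1, Kraft's inequality IS satisfied.
A prefix code with these lengths CAN exist.

Kraft sum = 0.05078125. Satisfied.


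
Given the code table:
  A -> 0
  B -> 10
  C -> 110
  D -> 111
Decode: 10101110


Decoding:
10 -> B
10 -> B
111 -> D
0 -> A


Result: BBDA


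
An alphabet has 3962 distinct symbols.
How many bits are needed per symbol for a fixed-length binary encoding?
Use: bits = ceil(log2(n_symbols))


log2(3962) = 11.952
Bracket: 2^11 = 2048 < 3962 <= 2^12 = 4096
So ceil(log2(3962)) = 12

bits = ceil(log2(3962)) = ceil(11.952) = 12 bits


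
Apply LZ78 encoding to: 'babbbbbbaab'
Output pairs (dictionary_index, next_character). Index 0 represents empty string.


LZ78 encoding steps:
Dictionary: {0: ''}
Step 1: w='' (idx 0), next='b' -> output (0, 'b'), add 'b' as idx 1
Step 2: w='' (idx 0), next='a' -> output (0, 'a'), add 'a' as idx 2
Step 3: w='b' (idx 1), next='b' -> output (1, 'b'), add 'bb' as idx 3
Step 4: w='bb' (idx 3), next='b' -> output (3, 'b'), add 'bbb' as idx 4
Step 5: w='b' (idx 1), next='a' -> output (1, 'a'), add 'ba' as idx 5
Step 6: w='a' (idx 2), next='b' -> output (2, 'b'), add 'ab' as idx 6


Encoded: [(0, 'b'), (0, 'a'), (1, 'b'), (3, 'b'), (1, 'a'), (2, 'b')]


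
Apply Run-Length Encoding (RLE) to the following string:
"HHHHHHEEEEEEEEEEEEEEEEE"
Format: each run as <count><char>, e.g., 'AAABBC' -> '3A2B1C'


Scanning runs left to right:
  i=0: run of 'H' x 6 -> '6H'
  i=6: run of 'E' x 17 -> '17E'

RLE = 6H17E


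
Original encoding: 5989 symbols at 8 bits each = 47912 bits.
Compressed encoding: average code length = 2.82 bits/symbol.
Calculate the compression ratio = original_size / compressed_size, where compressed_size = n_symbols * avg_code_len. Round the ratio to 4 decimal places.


original_size = n_symbols * orig_bits = 5989 * 8 = 47912 bits
compressed_size = n_symbols * avg_code_len = 5989 * 2.82 = 16888.98 bits
ratio = original_size / compressed_size = 47912 / 16888.98 = 2.8369

Compression ratio = 2.8369


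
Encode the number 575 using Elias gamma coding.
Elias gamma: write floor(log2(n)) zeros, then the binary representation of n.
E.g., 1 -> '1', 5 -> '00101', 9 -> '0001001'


num_bits = floor(log2(575)) + 1 = 10
leading_zeros = num_bits - 1 = 9
binary(575) = 1000111111

Elias gamma(575) = '000000000' + '1000111111' = 0000000001000111111 (19 bits)


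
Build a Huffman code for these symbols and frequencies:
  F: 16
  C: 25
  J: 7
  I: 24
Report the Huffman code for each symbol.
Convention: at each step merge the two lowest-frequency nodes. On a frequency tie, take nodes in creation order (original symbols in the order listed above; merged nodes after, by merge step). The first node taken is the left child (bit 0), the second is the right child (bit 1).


Huffman tree construction:
Step 1: Merge J(7) + F(16) = 23
Step 2: Merge (J+F)(23) + I(24) = 47
Step 3: Merge C(25) + ((J+F)+I)(47) = 72
Read each symbol's code off the tree from the root (left child = 0, right child = 1).

Codes:
  F: 101 (length 3)
  C: 0 (length 1)
  J: 100 (length 3)
  I: 11 (length 2)
Average code length: 142/72 = 1.9722 bits/symbol


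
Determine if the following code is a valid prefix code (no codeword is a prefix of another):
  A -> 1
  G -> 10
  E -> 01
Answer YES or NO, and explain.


Checking each pair (does one codeword prefix another?):
  A='1' vs G='10': prefix -- VIOLATION

NO -- this is NOT a valid prefix code. A (1) is a prefix of G (10).


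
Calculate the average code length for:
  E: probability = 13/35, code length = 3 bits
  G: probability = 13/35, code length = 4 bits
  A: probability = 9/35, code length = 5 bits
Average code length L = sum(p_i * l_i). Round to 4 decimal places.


Weighted contributions p_i * l_i:
  E: (13/35) * 3 = 39/35
  G: (13/35) * 4 = 52/35
  A: (9/35) * 5 = 45/35
Sum = (39 + 52 + 45)/35 = 136/35

L = 136/35 = 3.8857 bits/symbol


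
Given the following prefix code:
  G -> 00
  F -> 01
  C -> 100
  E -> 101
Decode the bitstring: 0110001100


Decoding step by step:
Bits 01 -> F
Bits 100 -> C
Bits 01 -> F
Bits 100 -> C


Decoded message: FCFC


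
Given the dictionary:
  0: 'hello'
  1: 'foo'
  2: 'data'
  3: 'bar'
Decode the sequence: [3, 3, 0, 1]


Look up each index in the dictionary:
  3 -> 'bar'
  3 -> 'bar'
  0 -> 'hello'
  1 -> 'foo'

Decoded: "bar bar hello foo"


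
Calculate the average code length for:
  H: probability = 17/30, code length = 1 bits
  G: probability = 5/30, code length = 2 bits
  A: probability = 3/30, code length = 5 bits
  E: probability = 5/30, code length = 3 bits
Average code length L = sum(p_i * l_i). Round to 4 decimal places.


Weighted contributions p_i * l_i:
  H: (17/30) * 1 = 17/30
  G: (5/30) * 2 = 10/30
  A: (3/30) * 5 = 15/30
  E: (5/30) * 3 = 15/30
Sum = (17 + 10 + 15 + 15)/30 = 57/30

L = 57/30 = 1.9000 bits/symbol


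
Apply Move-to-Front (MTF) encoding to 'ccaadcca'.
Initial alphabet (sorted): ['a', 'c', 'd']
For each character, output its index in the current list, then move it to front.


MTF encoding:
'c': index 1 in ['a', 'c', 'd'] -> ['c', 'a', 'd']
'c': index 0 in ['c', 'a', 'd'] -> ['c', 'a', 'd']
'a': index 1 in ['c', 'a', 'd'] -> ['a', 'c', 'd']
'a': index 0 in ['a', 'c', 'd'] -> ['a', 'c', 'd']
'd': index 2 in ['a', 'c', 'd'] -> ['d', 'a', 'c']
'c': index 2 in ['d', 'a', 'c'] -> ['c', 'd', 'a']
'c': index 0 in ['c', 'd', 'a'] -> ['c', 'd', 'a']
'a': index 2 in ['c', 'd', 'a'] -> ['a', 'c', 'd']


Output: [1, 0, 1, 0, 2, 2, 0, 2]


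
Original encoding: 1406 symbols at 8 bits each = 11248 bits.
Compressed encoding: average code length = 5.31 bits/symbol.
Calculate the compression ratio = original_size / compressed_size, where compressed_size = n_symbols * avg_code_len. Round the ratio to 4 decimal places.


original_size = n_symbols * orig_bits = 1406 * 8 = 11248 bits
compressed_size = n_symbols * avg_code_len = 1406 * 5.31 = 7465.86 bits
ratio = original_size / compressed_size = 11248 / 7465.86 = 1.5066

Compression ratio = 1.5066


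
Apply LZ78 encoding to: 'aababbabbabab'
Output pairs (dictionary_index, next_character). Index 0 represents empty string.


LZ78 encoding steps:
Dictionary: {0: ''}
Step 1: w='' (idx 0), next='a' -> output (0, 'a'), add 'a' as idx 1
Step 2: w='a' (idx 1), next='b' -> output (1, 'b'), add 'ab' as idx 2
Step 3: w='ab' (idx 2), next='b' -> output (2, 'b'), add 'abb' as idx 3
Step 4: w='abb' (idx 3), next='a' -> output (3, 'a'), add 'abba' as idx 4
Step 5: w='' (idx 0), next='b' -> output (0, 'b'), add 'b' as idx 5
Step 6: w='ab' (idx 2), end of input -> output (2, '')


Encoded: [(0, 'a'), (1, 'b'), (2, 'b'), (3, 'a'), (0, 'b'), (2, '')]


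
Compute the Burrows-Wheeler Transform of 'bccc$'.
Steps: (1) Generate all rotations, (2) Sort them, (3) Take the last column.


Rotations (sorted):
  0: $bccc -> last char: c
  1: bccc$ -> last char: $
  2: c$bcc -> last char: c
  3: cc$bc -> last char: c
  4: ccc$b -> last char: b


BWT = c$ccb


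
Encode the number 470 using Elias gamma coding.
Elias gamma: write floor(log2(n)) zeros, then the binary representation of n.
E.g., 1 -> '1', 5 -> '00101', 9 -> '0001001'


num_bits = floor(log2(470)) + 1 = 9
leading_zeros = num_bits - 1 = 8
binary(470) = 111010110

Elias gamma(470) = '00000000' + '111010110' = 00000000111010110 (17 bits)


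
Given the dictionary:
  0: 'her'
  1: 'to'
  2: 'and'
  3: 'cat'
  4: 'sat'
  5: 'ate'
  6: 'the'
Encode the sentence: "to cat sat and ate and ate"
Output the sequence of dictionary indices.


Look up each word in the dictionary:
  'to' -> 1
  'cat' -> 3
  'sat' -> 4
  'and' -> 2
  'ate' -> 5
  'and' -> 2
  'ate' -> 5

Encoded: [1, 3, 4, 2, 5, 2, 5]


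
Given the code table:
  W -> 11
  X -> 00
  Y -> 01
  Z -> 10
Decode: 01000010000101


Decoding:
01 -> Y
00 -> X
00 -> X
10 -> Z
00 -> X
01 -> Y
01 -> Y


Result: YXXZXYY


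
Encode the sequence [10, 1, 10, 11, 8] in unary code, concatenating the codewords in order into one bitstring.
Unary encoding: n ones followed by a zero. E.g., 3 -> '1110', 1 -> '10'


Encode each number as n ones followed by a terminating 0:
  10 -> 11111111110 (11 bits)
  1 -> 10 (2 bits)
  10 -> 11111111110 (11 bits)
  11 -> 111111111110 (12 bits)
  8 -> 111111110 (9 bits)
Total length = 11 + 2 + 11 + 12 + 9 = 45 bits.

Unary([10, 1, 10, 11, 8]) = 111111111101011111111110111111111110111111110 (45 bits)


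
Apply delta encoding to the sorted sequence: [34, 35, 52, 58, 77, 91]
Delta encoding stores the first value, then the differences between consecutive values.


First value: 34
Deltas:
  35 - 34 = 1
  52 - 35 = 17
  58 - 52 = 6
  77 - 58 = 19
  91 - 77 = 14


Delta encoded: [34, 1, 17, 6, 19, 14]


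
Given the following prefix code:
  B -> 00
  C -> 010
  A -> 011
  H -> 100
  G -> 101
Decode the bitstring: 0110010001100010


Decoding step by step:
Bits 011 -> A
Bits 00 -> B
Bits 100 -> H
Bits 011 -> A
Bits 00 -> B
Bits 010 -> C


Decoded message: ABHABC


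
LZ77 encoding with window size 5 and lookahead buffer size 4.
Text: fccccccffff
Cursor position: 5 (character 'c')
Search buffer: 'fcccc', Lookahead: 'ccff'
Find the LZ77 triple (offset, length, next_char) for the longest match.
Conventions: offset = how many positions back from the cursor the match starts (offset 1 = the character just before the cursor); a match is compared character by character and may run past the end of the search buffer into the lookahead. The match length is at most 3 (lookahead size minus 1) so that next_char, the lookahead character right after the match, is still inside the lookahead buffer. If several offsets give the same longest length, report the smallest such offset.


Try each offset into the search buffer:
  offset=1 (pos 4, char 'c'): match length 2
  offset=2 (pos 3, char 'c'): match length 2
  offset=3 (pos 2, char 'c'): match length 2
  offset=4 (pos 1, char 'c'): match length 2
  offset=5 (pos 0, char 'f'): match length 0
Longest match has length 2, found at offsets 1, 2, 3, 4; take the smallest, offset 1.
next_char = character at position 5 + 2 = 7 -> 'f'

Best match: offset=1, length=2 (matching 'cc' starting at position 4)
LZ77 triple: (1, 2, 'f')


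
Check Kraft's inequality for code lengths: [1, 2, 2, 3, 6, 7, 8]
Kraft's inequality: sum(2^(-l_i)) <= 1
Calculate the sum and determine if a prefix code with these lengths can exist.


Sum = 2^(-1) + 2^(-2) + 2^(-2) + 2^(-3) + 2^(-6) + 2^(-7) + 2^(-8)
    = 0.5 + 0.25 + 0.25 + 0.125 + 0.015625 + 0.0078125 + 0.00390625
    = 295/256 = 1.15234375
Since 1.15234375 > 1, Kraft's inequality is NOT satisfied.
A prefix code with these lengths CANNOT exist.

Kraft sum = 1.15234375. Not satisfied.


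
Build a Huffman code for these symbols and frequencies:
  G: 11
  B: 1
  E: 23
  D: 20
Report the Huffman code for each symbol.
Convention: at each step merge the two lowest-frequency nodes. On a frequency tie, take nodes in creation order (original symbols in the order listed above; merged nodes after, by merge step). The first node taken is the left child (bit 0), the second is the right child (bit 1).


Huffman tree construction:
Step 1: Merge B(1) + G(11) = 12
Step 2: Merge (B+G)(12) + D(20) = 32
Step 3: Merge E(23) + ((B+G)+D)(32) = 55
Read each symbol's code off the tree from the root (left child = 0, right child = 1).

Codes:
  G: 101 (length 3)
  B: 100 (length 3)
  E: 0 (length 1)
  D: 11 (length 2)
Average code length: 99/55 = 1.8000 bits/symbol


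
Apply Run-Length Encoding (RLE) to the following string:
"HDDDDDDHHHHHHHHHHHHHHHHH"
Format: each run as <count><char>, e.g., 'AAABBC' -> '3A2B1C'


Scanning runs left to right:
  i=0: run of 'H' x 1 -> '1H'
  i=1: run of 'D' x 6 -> '6D'
  i=7: run of 'H' x 17 -> '17H'

RLE = 1H6D17H


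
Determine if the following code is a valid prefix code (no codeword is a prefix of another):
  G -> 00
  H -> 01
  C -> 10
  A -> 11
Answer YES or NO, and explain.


Checking each pair (does one codeword prefix another?):
  G='00' vs H='01': no prefix
  G='00' vs C='10': no prefix
  G='00' vs A='11': no prefix
  H='01' vs G='00': no prefix
  H='01' vs C='10': no prefix
  H='01' vs A='11': no prefix
  C='10' vs G='00': no prefix
  C='10' vs H='01': no prefix
  C='10' vs A='11': no prefix
  A='11' vs G='00': no prefix
  A='11' vs H='01': no prefix
  A='11' vs C='10': no prefix
No violation found over all pairs.

YES -- this is a valid prefix code. No codeword is a prefix of any other codeword.


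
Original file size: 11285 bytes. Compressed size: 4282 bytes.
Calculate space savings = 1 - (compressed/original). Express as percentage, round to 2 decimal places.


ratio = compressed/original = 4282/11285 = 0.379442
savings = 1 - ratio = 1 - 0.379442 = 0.620558
as a percentage: 0.620558 * 100 = 62.06%

Space savings = 1 - 4282/11285 = 62.06%


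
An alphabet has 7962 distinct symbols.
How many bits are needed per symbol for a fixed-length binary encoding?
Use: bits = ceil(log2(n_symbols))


log2(7962) = 12.9589
Bracket: 2^12 = 4096 < 7962 <= 2^13 = 8192
So ceil(log2(7962)) = 13

bits = ceil(log2(7962)) = ceil(12.9589) = 13 bits


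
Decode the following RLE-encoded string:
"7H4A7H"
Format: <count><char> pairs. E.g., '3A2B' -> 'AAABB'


Expanding each <count><char> pair:
  7H -> 'HHHHHHH'
  4A -> 'AAAA'
  7H -> 'HHHHHHH'

Decoded = HHHHHHHAAAAHHHHHHH


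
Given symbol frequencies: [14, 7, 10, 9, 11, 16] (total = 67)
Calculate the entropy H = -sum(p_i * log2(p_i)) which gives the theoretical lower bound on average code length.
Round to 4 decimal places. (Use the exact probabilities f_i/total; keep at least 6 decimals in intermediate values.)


Per-symbol terms -p_i * log2(p_i) with p_i = f_i/67:
  p = 14/67 = 0.208955: log2(p) = -2.258734, -p*log2(p) = 0.471974
  p = 7/67 = 0.104478: log2(p) = -3.258734, -p*log2(p) = 0.340465
  p = 10/67 = 0.149254: log2(p) = -2.744161, -p*log2(p) = 0.409576
  p = 9/67 = 0.134328: log2(p) = -2.896164, -p*log2(p) = 0.389037
  p = 11/67 = 0.164179: log2(p) = -2.606658, -p*log2(p) = 0.427959
  p = 16/67 = 0.238806: log2(p) = -2.066089, -p*log2(p) = 0.493394
H = 0.471974 + 0.340465 + 0.409576 + 0.389037 + 0.427959 + 0.493394 = 2.532405

H = 2.5324 bits/symbol


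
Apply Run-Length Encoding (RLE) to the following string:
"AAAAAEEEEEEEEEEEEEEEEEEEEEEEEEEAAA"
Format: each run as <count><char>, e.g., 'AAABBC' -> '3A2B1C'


Scanning runs left to right:
  i=0: run of 'A' x 5 -> '5A'
  i=5: run of 'E' x 26 -> '26E'
  i=31: run of 'A' x 3 -> '3A'

RLE = 5A26E3A


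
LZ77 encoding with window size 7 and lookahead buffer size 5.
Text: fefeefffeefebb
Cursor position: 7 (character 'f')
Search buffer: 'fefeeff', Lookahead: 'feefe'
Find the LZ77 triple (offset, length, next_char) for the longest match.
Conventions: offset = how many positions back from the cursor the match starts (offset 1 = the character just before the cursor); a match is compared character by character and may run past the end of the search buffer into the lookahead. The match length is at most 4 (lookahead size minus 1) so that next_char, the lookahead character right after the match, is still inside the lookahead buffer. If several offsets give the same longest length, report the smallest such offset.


Try each offset into the search buffer:
  offset=1 (pos 6, char 'f'): match length 1
  offset=2 (pos 5, char 'f'): match length 1
  offset=3 (pos 4, char 'e'): match length 0
  offset=4 (pos 3, char 'e'): match length 0
  offset=5 (pos 2, char 'f'): match length 4
  offset=6 (pos 1, char 'e'): match length 0
  offset=7 (pos 0, char 'f'): match length 2
Longest match has length 4 at offset 5.
next_char = character at position 7 + 4 = 11 -> 'e'

Best match: offset=5, length=4 (matching 'feef' starting at position 2)
LZ77 triple: (5, 4, 'e')


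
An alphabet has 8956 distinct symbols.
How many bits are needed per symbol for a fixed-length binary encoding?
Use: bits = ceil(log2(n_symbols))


log2(8956) = 13.1286
Bracket: 2^13 = 8192 < 8956 <= 2^14 = 16384
So ceil(log2(8956)) = 14

bits = ceil(log2(8956)) = ceil(13.1286) = 14 bits


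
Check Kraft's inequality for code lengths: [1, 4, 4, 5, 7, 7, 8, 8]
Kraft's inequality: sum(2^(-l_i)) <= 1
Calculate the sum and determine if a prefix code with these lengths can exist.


Sum = 2^(-1) + 2^(-4) + 2^(-4) + 2^(-5) + 2^(-7) + 2^(-7) + 2^(-8) + 2^(-8)
    = 0.5 + 0.0625 + 0.0625 + 0.03125 + 0.0078125 + 0.0078125 + 0.00390625 + 0.00390625
    = 174/256 = 0.6796875
Since 0.6796875 <= 1, Kraft's inequality IS satisfied.
A prefix code with these lengths CAN exist.

Kraft sum = 0.6796875. Satisfied.


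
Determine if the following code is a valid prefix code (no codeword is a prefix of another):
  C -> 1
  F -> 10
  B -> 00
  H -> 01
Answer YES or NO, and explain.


Checking each pair (does one codeword prefix another?):
  C='1' vs F='10': prefix -- VIOLATION

NO -- this is NOT a valid prefix code. C (1) is a prefix of F (10).


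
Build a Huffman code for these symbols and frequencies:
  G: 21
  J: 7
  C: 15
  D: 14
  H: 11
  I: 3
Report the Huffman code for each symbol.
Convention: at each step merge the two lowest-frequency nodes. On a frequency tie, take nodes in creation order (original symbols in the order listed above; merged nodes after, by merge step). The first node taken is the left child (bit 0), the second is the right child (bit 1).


Huffman tree construction:
Step 1: Merge I(3) + J(7) = 10
Step 2: Merge (I+J)(10) + H(11) = 21
Step 3: Merge D(14) + C(15) = 29
Step 4: Merge G(21) + ((I+J)+H)(21) = 42
Step 5: Merge (D+C)(29) + (G+((I+J)+H))(42) = 71
Read each symbol's code off the tree from the root (left child = 0, right child = 1).

Codes:
  G: 10 (length 2)
  J: 1101 (length 4)
  C: 01 (length 2)
  D: 00 (length 2)
  H: 111 (length 3)
  I: 1100 (length 4)
Average code length: 173/71 = 2.4366 bits/symbol


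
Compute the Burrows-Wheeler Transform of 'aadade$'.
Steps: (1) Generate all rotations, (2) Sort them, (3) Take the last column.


Rotations (sorted):
  0: $aadade -> last char: e
  1: aadade$ -> last char: $
  2: adade$a -> last char: a
  3: ade$aad -> last char: d
  4: dade$aa -> last char: a
  5: de$aada -> last char: a
  6: e$aadad -> last char: d


BWT = e$adaad


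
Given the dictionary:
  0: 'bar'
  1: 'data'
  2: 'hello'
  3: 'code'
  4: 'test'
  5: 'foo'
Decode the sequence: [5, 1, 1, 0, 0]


Look up each index in the dictionary:
  5 -> 'foo'
  1 -> 'data'
  1 -> 'data'
  0 -> 'bar'
  0 -> 'bar'

Decoded: "foo data data bar bar"


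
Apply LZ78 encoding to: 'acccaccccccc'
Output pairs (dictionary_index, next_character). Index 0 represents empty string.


LZ78 encoding steps:
Dictionary: {0: ''}
Step 1: w='' (idx 0), next='a' -> output (0, 'a'), add 'a' as idx 1
Step 2: w='' (idx 0), next='c' -> output (0, 'c'), add 'c' as idx 2
Step 3: w='c' (idx 2), next='c' -> output (2, 'c'), add 'cc' as idx 3
Step 4: w='a' (idx 1), next='c' -> output (1, 'c'), add 'ac' as idx 4
Step 5: w='cc' (idx 3), next='c' -> output (3, 'c'), add 'ccc' as idx 5
Step 6: w='ccc' (idx 5), end of input -> output (5, '')


Encoded: [(0, 'a'), (0, 'c'), (2, 'c'), (1, 'c'), (3, 'c'), (5, '')]


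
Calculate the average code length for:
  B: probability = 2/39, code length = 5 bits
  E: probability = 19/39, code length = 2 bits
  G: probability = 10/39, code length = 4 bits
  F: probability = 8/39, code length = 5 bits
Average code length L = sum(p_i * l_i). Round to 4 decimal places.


Weighted contributions p_i * l_i:
  B: (2/39) * 5 = 10/39
  E: (19/39) * 2 = 38/39
  G: (10/39) * 4 = 40/39
  F: (8/39) * 5 = 40/39
Sum = (10 + 38 + 40 + 40)/39 = 128/39

L = 128/39 = 3.2821 bits/symbol


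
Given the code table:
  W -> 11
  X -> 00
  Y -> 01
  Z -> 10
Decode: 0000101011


Decoding:
00 -> X
00 -> X
10 -> Z
10 -> Z
11 -> W


Result: XXZZW


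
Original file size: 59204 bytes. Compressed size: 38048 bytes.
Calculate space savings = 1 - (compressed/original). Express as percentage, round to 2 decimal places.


ratio = compressed/original = 38048/59204 = 0.642659
savings = 1 - ratio = 1 - 0.642659 = 0.357341
as a percentage: 0.357341 * 100 = 35.73%

Space savings = 1 - 38048/59204 = 35.73%


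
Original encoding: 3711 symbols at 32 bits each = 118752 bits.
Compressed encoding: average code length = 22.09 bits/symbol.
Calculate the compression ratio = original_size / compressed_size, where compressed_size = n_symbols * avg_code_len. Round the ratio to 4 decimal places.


original_size = n_symbols * orig_bits = 3711 * 32 = 118752 bits
compressed_size = n_symbols * avg_code_len = 3711 * 22.09 = 81975.99 bits
ratio = original_size / compressed_size = 118752 / 81975.99 = 1.4486

Compression ratio = 1.4486


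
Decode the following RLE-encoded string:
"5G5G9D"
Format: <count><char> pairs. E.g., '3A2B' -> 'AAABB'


Expanding each <count><char> pair:
  5G -> 'GGGGG'
  5G -> 'GGGGG'
  9D -> 'DDDDDDDDD'

Decoded = GGGGGGGGGGDDDDDDDDD


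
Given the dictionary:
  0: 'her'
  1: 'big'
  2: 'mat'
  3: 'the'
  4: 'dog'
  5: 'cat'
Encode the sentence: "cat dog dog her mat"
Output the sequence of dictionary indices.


Look up each word in the dictionary:
  'cat' -> 5
  'dog' -> 4
  'dog' -> 4
  'her' -> 0
  'mat' -> 2

Encoded: [5, 4, 4, 0, 2]


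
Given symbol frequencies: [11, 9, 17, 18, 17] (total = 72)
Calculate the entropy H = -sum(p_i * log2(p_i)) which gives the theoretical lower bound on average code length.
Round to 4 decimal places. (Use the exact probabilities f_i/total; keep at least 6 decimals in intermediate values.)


Per-symbol terms -p_i * log2(p_i) with p_i = f_i/72:
  p = 11/72 = 0.152778: log2(p) = -2.710493, -p*log2(p) = 0.414103
  p = 9/72 = 0.125000: log2(p) = -3.000000, -p*log2(p) = 0.375000
  p = 17/72 = 0.236111: log2(p) = -2.082462, -p*log2(p) = 0.491692
  p = 18/72 = 0.250000: log2(p) = -2.000000, -p*log2(p) = 0.500000
  p = 17/72 = 0.236111: log2(p) = -2.082462, -p*log2(p) = 0.491692
H = 0.414103 + 0.375000 + 0.491692 + 0.500000 + 0.491692 = 2.272487

H = 2.2725 bits/symbol


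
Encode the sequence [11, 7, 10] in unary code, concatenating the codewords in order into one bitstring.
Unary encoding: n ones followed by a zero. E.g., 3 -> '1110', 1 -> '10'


Encode each number as n ones followed by a terminating 0:
  11 -> 111111111110 (12 bits)
  7 -> 11111110 (8 bits)
  10 -> 11111111110 (11 bits)
Total length = 12 + 8 + 11 = 31 bits.

Unary([11, 7, 10]) = 1111111111101111111011111111110 (31 bits)


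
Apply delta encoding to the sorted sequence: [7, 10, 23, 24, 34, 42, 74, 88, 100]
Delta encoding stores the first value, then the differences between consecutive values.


First value: 7
Deltas:
  10 - 7 = 3
  23 - 10 = 13
  24 - 23 = 1
  34 - 24 = 10
  42 - 34 = 8
  74 - 42 = 32
  88 - 74 = 14
  100 - 88 = 12


Delta encoded: [7, 3, 13, 1, 10, 8, 32, 14, 12]


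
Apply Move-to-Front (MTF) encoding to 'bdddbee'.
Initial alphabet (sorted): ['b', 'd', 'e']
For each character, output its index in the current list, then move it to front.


MTF encoding:
'b': index 0 in ['b', 'd', 'e'] -> ['b', 'd', 'e']
'd': index 1 in ['b', 'd', 'e'] -> ['d', 'b', 'e']
'd': index 0 in ['d', 'b', 'e'] -> ['d', 'b', 'e']
'd': index 0 in ['d', 'b', 'e'] -> ['d', 'b', 'e']
'b': index 1 in ['d', 'b', 'e'] -> ['b', 'd', 'e']
'e': index 2 in ['b', 'd', 'e'] -> ['e', 'b', 'd']
'e': index 0 in ['e', 'b', 'd'] -> ['e', 'b', 'd']


Output: [0, 1, 0, 0, 1, 2, 0]


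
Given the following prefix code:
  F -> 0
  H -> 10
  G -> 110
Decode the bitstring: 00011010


Decoding step by step:
Bits 0 -> F
Bits 0 -> F
Bits 0 -> F
Bits 110 -> G
Bits 10 -> H


Decoded message: FFFGH
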